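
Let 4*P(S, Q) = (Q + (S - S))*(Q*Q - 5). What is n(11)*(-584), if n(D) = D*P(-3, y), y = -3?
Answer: 19272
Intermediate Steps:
P(S, Q) = Q*(-5 + Q²)/4 (P(S, Q) = ((Q + (S - S))*(Q*Q - 5))/4 = ((Q + 0)*(Q² - 5))/4 = (Q*(-5 + Q²))/4 = Q*(-5 + Q²)/4)
n(D) = -3*D (n(D) = D*((¼)*(-3)*(-5 + (-3)²)) = D*((¼)*(-3)*(-5 + 9)) = D*((¼)*(-3)*4) = D*(-3) = -3*D)
n(11)*(-584) = -3*11*(-584) = -33*(-584) = 19272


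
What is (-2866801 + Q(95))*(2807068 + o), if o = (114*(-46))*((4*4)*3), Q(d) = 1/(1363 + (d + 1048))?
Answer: -9179098510325790/1253 ≈ -7.3257e+12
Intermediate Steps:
Q(d) = 1/(2411 + d) (Q(d) = 1/(1363 + (1048 + d)) = 1/(2411 + d))
o = -251712 (o = -83904*3 = -5244*48 = -251712)
(-2866801 + Q(95))*(2807068 + o) = (-2866801 + 1/(2411 + 95))*(2807068 - 251712) = (-2866801 + 1/2506)*2555356 = -7184203305/2506*2555356 = -9179098510325790/1253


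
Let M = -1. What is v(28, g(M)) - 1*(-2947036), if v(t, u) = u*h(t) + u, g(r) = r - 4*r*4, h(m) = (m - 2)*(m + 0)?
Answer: 2957971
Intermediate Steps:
h(m) = m*(-2 + m) (h(m) = (-2 + m)*m = m*(-2 + m))
g(r) = -15*r (g(r) = r - 16*r = -15*r)
v(t, u) = u + t*u*(-2 + t) (v(t, u) = u*(t*(-2 + t)) + u = t*u*(-2 + t) + u = u + t*u*(-2 + t))
v(28, g(M)) - 1*(-2947036) = (-15*(-1))*(1 + 28*(-2 + 28)) - 1*(-2947036) = 15*(1 + 28*26) + 2947036 = 15*(1 + 728) + 2947036 = 15*729 + 2947036 = 10935 + 2947036 = 2957971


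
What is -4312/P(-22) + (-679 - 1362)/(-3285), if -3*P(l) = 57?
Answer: 14203699/62415 ≈ 227.57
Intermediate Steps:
P(l) = -19 (P(l) = -1/3*57 = -19)
-4312/P(-22) + (-679 - 1362)/(-3285) = -4312/(-19) + (-679 - 1362)/(-3285) = -4312*(-1/19) - 2041*(-1/3285) = 4312/19 + 2041/3285 = 14203699/62415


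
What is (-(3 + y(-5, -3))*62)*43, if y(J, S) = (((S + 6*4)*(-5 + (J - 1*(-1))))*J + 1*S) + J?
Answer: -2506040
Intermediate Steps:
y(J, S) = J + S + J*(-4 + J)*(24 + S) (y(J, S) = (((S + 24)*(-5 + (J + 1)))*J + S) + J = (((24 + S)*(-5 + (1 + J)))*J + S) + J = (((24 + S)*(-4 + J))*J + S) + J = (((-4 + J)*(24 + S))*J + S) + J = (J*(-4 + J)*(24 + S) + S) + J = (S + J*(-4 + J)*(24 + S)) + J = J + S + J*(-4 + J)*(24 + S))
(-(3 + y(-5, -3))*62)*43 = (-(3 + (-3 - 95*(-5) + 24*(-5)² - 3*(-5)² - 4*(-5)*(-3)))*62)*43 = (-(3 + (-3 + 475 + 24*25 - 3*25 - 60))*62)*43 = (-(3 + (-3 + 475 + 600 - 75 - 60))*62)*43 = (-(3 + 937)*62)*43 = (-1*940*62)*43 = -940*62*43 = -58280*43 = -2506040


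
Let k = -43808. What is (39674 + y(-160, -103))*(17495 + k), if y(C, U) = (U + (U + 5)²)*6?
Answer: -2543940840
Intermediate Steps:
y(C, U) = 6*U + 6*(5 + U)² (y(C, U) = (U + (5 + U)²)*6 = 6*U + 6*(5 + U)²)
(39674 + y(-160, -103))*(17495 + k) = (39674 + (6*(-103) + 6*(5 - 103)²))*(17495 - 43808) = (39674 + (-618 + 6*(-98)²))*(-26313) = (39674 + (-618 + 6*9604))*(-26313) = (39674 + (-618 + 57624))*(-26313) = (39674 + 57006)*(-26313) = 96680*(-26313) = -2543940840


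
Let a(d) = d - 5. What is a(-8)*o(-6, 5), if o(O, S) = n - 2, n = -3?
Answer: 65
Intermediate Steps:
o(O, S) = -5 (o(O, S) = -3 - 2 = -5)
a(d) = -5 + d
a(-8)*o(-6, 5) = (-5 - 8)*(-5) = -13*(-5) = 65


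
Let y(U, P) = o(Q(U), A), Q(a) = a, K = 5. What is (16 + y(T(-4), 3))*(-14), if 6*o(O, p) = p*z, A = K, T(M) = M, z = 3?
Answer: -259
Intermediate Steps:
A = 5
o(O, p) = p/2 (o(O, p) = (p*3)/6 = (3*p)/6 = p/2)
y(U, P) = 5/2 (y(U, P) = (1/2)*5 = 5/2)
(16 + y(T(-4), 3))*(-14) = (16 + 5/2)*(-14) = (37/2)*(-14) = -259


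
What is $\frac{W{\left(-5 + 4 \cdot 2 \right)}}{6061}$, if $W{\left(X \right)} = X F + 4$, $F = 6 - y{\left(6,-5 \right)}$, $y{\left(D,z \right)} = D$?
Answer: $\frac{4}{6061} \approx 0.00065996$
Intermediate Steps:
$F = 0$ ($F = 6 - 6 = 0$)
$W{\left(X \right)} = 4$ ($W{\left(X \right)} = X 0 + 4 = 0 + 4 = 4$)
$\frac{W{\left(-5 + 4 \cdot 2 \right)}}{6061} = \frac{4}{6061}$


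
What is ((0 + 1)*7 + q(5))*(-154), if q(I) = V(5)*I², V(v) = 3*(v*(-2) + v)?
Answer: 56672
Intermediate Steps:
V(v) = -3*v (V(v) = 3*(-2*v + v) = 3*(-v) = -3*v)
q(I) = -15*I² (q(I) = (-3*5)*I² = -15*I²)
((0 + 1)*7 + q(5))*(-154) = ((0 + 1)*7 - 15*5²)*(-154) = (1*7 - 15*25)*(-154) = (7 - 375)*(-154) = -368*(-154) = 56672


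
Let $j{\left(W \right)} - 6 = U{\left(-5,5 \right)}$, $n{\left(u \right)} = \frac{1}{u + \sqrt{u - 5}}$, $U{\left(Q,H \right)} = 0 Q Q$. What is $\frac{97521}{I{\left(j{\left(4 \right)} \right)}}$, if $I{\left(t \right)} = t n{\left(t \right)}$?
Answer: $\frac{227549}{2} \approx 1.1377 \cdot 10^{5}$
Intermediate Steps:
$U{\left(Q,H \right)} = 0$ ($U{\left(Q,H \right)} = 0 Q = 0$)
$n{\left(u \right)} = \frac{1}{u + \sqrt{-5 + u}}$
$j{\left(W \right)} = 6$ ($j{\left(W \right)} = 6 + 0 = 6$)
$I{\left(t \right)} = \frac{t}{t + \sqrt{-5 + t}}$
$\frac{97521}{I{\left(j{\left(4 \right)} \right)}} = \frac{97521}{6 \frac{1}{6 + \sqrt{-5 + 6}}} = \frac{97521}{6 \frac{1}{6 + \sqrt{1}}} = \frac{97521}{6 \frac{1}{6 + 1}} = \frac{97521}{6 \cdot \frac{1}{7}} = \frac{97521}{\frac{6}{7}} = 97521 \cdot \frac{7}{6} = \frac{227549}{2}$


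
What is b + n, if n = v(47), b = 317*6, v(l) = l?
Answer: 1949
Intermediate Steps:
b = 1902
n = 47
b + n = 1902 + 47 = 1949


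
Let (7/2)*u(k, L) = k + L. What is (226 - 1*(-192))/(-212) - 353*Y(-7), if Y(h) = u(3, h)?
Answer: 297881/742 ≈ 401.46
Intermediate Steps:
u(k, L) = 2*L/7 + 2*k/7 (u(k, L) = 2*(k + L)/7 = 2*(L + k)/7 = 2*L/7 + 2*k/7)
Y(h) = 6/7 + 2*h/7 (Y(h) = 2*h/7 + (2/7)*3 = 2*h/7 + 6/7 = 6/7 + 2*h/7)
(226 - 1*(-192))/(-212) - 353*Y(-7) = (226 - 1*(-192))/(-212) - 353*(6/7 + (2/7)*(-7)) = (226 + 192)*(-1/212) - 353*(6/7 - 2) = 418*(-1/212) - 353*(-8/7) = -209/106 + 2824/7 = 297881/742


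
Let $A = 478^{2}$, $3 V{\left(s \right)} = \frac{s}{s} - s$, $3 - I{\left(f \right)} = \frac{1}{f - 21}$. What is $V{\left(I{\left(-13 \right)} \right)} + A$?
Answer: $\frac{7768433}{34} \approx 2.2848 \cdot 10^{5}$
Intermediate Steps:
$I{\left(f \right)} = 3 - \frac{1}{-21 + f}$ ($I{\left(f \right)} = 3 - \frac{1}{f - 21} = 3 - \frac{1}{-21 + f}$)
$V{\left(s \right)} = \frac{1}{3} - \frac{s}{3}$ ($V{\left(s \right)} = \frac{\frac{s}{s} - s}{3} = \frac{1 - s}{3} = \frac{1}{3} - \frac{s}{3}$)
$A = 228484$
$V{\left(I{\left(-13 \right)} \right)} + A = \left(\frac{1}{3} - \frac{\frac{1}{-21 - 13} \left(-64 + 3 \left(-13\right)\right)}{3}\right) + 228484 = \left(\frac{1}{3} - \frac{\frac{1}{-34} \left(-64 - 39\right)}{3}\right) + 228484 = \left(\frac{1}{3} - \frac{\left(- \frac{1}{34}\right) \left(-103\right)}{3}\right) + 228484 = \left(\frac{1}{3} - \frac{103}{102}\right) + 228484 = - \frac{23}{34} + 228484 = \frac{7768433}{34}$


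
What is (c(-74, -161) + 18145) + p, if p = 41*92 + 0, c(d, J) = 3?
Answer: 21920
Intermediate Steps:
p = 3772 (p = 3772 + 0 = 3772)
(c(-74, -161) + 18145) + p = (3 + 18145) + 3772 = 18148 + 3772 = 21920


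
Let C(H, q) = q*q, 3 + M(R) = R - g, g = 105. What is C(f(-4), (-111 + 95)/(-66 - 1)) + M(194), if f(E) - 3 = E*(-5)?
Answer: 386310/4489 ≈ 86.057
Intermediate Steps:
f(E) = 3 - 5*E (f(E) = 3 + E*(-5) = 3 - 5*E)
M(R) = -108 + R (M(R) = -3 + (R - 1*105) = -3 + (R - 105) = -3 + (-105 + R) = -108 + R)
C(H, q) = q²
C(f(-4), (-111 + 95)/(-66 - 1)) + M(194) = ((-111 + 95)/(-66 - 1))² + (-108 + 194) = (-16/(-67))² + 86 = (-16*(-1/67))² + 86 = (16/67)² + 86 = 256/4489 + 86 = 386310/4489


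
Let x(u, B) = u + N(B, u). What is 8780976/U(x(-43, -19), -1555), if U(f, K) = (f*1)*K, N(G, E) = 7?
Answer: 243916/1555 ≈ 156.86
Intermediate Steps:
x(u, B) = 7 + u (x(u, B) = u + 7 = 7 + u)
U(f, K) = K*f (U(f, K) = f*K = K*f)
8780976/U(x(-43, -19), -1555) = 8780976/((-1555*(7 - 43))) = 8780976/((-1555*(-36))) = 8780976/55980 = 8780976*(1/55980) = 243916/1555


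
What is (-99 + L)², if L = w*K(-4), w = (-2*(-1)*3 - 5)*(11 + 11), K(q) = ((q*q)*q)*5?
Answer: 50965321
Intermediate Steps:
K(q) = 5*q³ (K(q) = (q²*q)*5 = q³*5 = 5*q³)
w = 22 (w = (2*3 - 5)*22 = (6 - 5)*22 = 1*22 = 22)
L = -7040 (L = 22*(5*(-4)³) = 22*(5*(-64)) = 22*(-320) = -7040)
(-99 + L)² = (-99 - 7040)² = (-7139)² = 50965321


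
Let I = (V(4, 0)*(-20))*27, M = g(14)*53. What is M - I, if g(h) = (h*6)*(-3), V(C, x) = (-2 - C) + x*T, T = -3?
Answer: -16596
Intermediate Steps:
V(C, x) = -2 - C - 3*x (V(C, x) = (-2 - C) + x*(-3) = (-2 - C) - 3*x = -2 - C - 3*x)
g(h) = -18*h (g(h) = (6*h)*(-3) = -18*h)
M = -13356 (M = -18*14*53 = -252*53 = -13356)
I = 3240 (I = ((-2 - 1*4 - 3*0)*(-20))*27 = ((-2 - 4 + 0)*(-20))*27 = -6*(-20)*27 = 120*27 = 3240)
M - I = -13356 - 1*3240 = -13356 - 3240 = -16596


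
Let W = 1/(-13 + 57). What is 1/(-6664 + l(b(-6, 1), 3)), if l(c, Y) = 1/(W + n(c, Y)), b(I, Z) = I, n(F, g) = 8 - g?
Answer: -221/1472700 ≈ -0.00015006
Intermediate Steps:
W = 1/44 ≈ 0.022727
l(c, Y) = 1/(353/44 - Y) (l(c, Y) = 1/(1/44 + (8 - Y)) = 1/(353/44 - Y))
1/(-6664 + l(b(-6, 1), 3)) = 1/(-6664 - 44/(-353 + 44*3)) = 1/(-6664 - 44/(-353 + 132)) = 1/(-6664 - 44/(-221)) = 1/(-6664 - 44*(-1/221)) = 1/(-6664 + 44/221) = 1/(-1472700/221) = -221/1472700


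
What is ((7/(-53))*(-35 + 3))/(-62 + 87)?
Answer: 224/1325 ≈ 0.16906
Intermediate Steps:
((7/(-53))*(-35 + 3))/(-62 + 87) = ((7*(-1/53))*(-32))/25 = -7/53*(-32)*(1/25) = (224/53)*(1/25) = 224/1325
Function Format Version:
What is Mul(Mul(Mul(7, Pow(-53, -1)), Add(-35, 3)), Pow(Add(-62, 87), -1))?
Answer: Rational(224, 1325) ≈ 0.16906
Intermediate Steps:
Mul(Mul(Mul(7, Pow(-53, -1)), Add(-35, 3)), Pow(Add(-62, 87), -1)) = Mul(Mul(Mul(7, Rational(-1, 53)), -32), Pow(25, -1)) = Mul(Mul(Rational(-7, 53), -32), Rational(1, 25)) = Mul(Rational(224, 53), Rational(1, 25)) = Rational(224, 1325)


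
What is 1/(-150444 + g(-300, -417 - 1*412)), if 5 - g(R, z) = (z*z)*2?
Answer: -1/1524921 ≈ -6.5577e-7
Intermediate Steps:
g(R, z) = 5 - 2*z**2 (g(R, z) = 5 - z*z*2 = 5 - z**2*2 = 5 - 2*z**2)
1/(-150444 + g(-300, -417 - 1*412)) = 1/(-150444 + (5 - 2*(-417 - 1*412)**2)) = 1/(-150444 + (5 - 2*(-417 - 412)**2)) = 1/(-150444 + (5 - 2*(-829)**2)) = 1/(-150444 + (5 - 2*687241)) = 1/(-150444 + (5 - 1374482)) = 1/(-150444 - 1374477) = 1/(-1524921) = -1/1524921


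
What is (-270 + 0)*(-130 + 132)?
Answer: -540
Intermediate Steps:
(-270 + 0)*(-130 + 132) = -270*2 = -540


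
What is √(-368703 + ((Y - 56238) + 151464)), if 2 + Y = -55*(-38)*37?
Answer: I*√196149 ≈ 442.89*I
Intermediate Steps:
Y = 77328 (Y = -2 - 55*(-38)*37 = -2 + 2090*37 = -2 + 77330 = 77328)
√(-368703 + ((Y - 56238) + 151464)) = √(-368703 + ((77328 - 56238) + 151464)) = √(-368703 + (21090 + 151464)) = √(-368703 + 172554) = √(-196149) = I*√196149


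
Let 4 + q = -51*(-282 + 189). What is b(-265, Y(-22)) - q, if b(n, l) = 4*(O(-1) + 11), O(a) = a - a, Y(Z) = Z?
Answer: -4695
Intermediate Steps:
O(a) = 0
q = 4739 (q = -4 - 51*(-282 + 189) = -4 - 51*(-93) = -4 + 4743 = 4739)
b(n, l) = 44 (b(n, l) = 4*(0 + 11) = 4*11 = 44)
b(-265, Y(-22)) - q = 44 - 1*4739 = 44 - 4739 = -4695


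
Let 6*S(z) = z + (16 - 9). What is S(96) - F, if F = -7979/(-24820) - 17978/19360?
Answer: 640543859/36038640 ≈ 17.774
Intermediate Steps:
S(z) = 7/6 + z/6 (S(z) = (z + (16 - 9))/6 = (z + 7)/6 = (7 + z)/6 = 7/6 + z/6)
F = -7293513/12012880 (F = -7979*(-1/24820) - 17978*1/19360 = 7979/24820 - 8989/9680 = -7293513/12012880 ≈ -0.60714)
S(96) - F = (7/6 + (1/6)*96) - 1*(-7293513/12012880) = (7/6 + 16) + 7293513/12012880 = 103/6 + 7293513/12012880 = 640543859/36038640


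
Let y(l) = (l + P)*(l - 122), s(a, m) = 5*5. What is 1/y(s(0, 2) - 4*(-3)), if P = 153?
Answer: -1/16150 ≈ -6.1919e-5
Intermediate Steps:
s(a, m) = 25
y(l) = (-122 + l)*(153 + l) (y(l) = (l + 153)*(l - 122) = (153 + l)*(-122 + l) = (-122 + l)*(153 + l))
1/y(s(0, 2) - 4*(-3)) = 1/(-18666 + (25 - 4*(-3))² + 31*(25 - 4*(-3))) = 1/(-18666 + (25 + 12)² + 31*(25 + 12)) = 1/(-18666 + 37² + 31*37) = 1/(-18666 + 1369 + 1147) = 1/(-16150) = -1/16150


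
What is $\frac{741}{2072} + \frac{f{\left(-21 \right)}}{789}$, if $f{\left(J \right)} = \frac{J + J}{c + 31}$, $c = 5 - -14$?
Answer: $\frac{4857571}{13623400} \approx 0.35656$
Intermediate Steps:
$c = 19$ ($c = 5 + 14 = 19$)
$f{\left(J \right)} = \frac{J}{25}$ ($f{\left(J \right)} = \frac{J + J}{19 + 31} = \frac{2 J}{50} = 2 J \frac{1}{50} = \frac{J}{25}$)
$\frac{741}{2072} + \frac{f{\left(-21 \right)}}{789} = \frac{741}{2072} + \frac{\frac{1}{25} \left(-21\right)}{789} = 741 \cdot \frac{1}{2072} - \frac{7}{6575} = \frac{741}{2072} - \frac{7}{6575} = \frac{4857571}{13623400}$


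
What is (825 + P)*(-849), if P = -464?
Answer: -306489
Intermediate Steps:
(825 + P)*(-849) = (825 - 464)*(-849) = 361*(-849) = -306489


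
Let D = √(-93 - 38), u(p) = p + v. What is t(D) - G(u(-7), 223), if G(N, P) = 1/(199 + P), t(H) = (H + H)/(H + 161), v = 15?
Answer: 10564/1374243 + 161*I*√131/13026 ≈ 0.0076871 + 0.14147*I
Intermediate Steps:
u(p) = 15 + p (u(p) = p + 15 = 15 + p)
D = I*√131 (D = √(-131) = I*√131 ≈ 11.446*I)
t(H) = 2*H/(161 + H) (t(H) = (2*H)/(161 + H) = 2*H/(161 + H))
t(D) - G(u(-7), 223) = 2*(I*√131)/(161 + I*√131) - 1/(199 + 223) = 2*I*√131/(161 + I*√131) - 1/422 = -1/422 + 2*I*√131/(161 + I*√131)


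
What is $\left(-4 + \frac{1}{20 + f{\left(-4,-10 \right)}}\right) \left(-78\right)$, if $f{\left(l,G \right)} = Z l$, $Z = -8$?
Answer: $\frac{621}{2} \approx 310.5$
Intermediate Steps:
$f{\left(l,G \right)} = - 8 l$
$\left(-4 + \frac{1}{20 + f{\left(-4,-10 \right)}}\right) \left(-78\right) = \left(-4 + \frac{1}{20 - -32}\right) \left(-78\right) = \left(-4 + \frac{1}{20 + 32}\right) \left(-78\right) = \left(-4 + \frac{1}{52}\right) \left(-78\right) = \left(- \frac{207}{52}\right) \left(-78\right) = \frac{621}{2}$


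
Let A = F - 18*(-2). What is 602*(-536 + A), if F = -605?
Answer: -665210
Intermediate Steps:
A = -569 (A = -605 - 18*(-2) = -605 + 36 = -569)
602*(-536 + A) = 602*(-536 - 569) = 602*(-1105) = -665210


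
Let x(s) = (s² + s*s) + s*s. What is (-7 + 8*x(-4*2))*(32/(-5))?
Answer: -48928/5 ≈ -9785.6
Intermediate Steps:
x(s) = 3*s² (x(s) = (s² + s²) + s² = 2*s² + s² = 3*s²)
(-7 + 8*x(-4*2))*(32/(-5)) = (-7 + 8*(3*(-4*2)²))*(32/(-5)) = (-7 + 8*(3*(-8)²))*(32*(-⅕)) = (-7 + 8*(3*64))*(-32/5) = (-7 + 8*192)*(-32/5) = (-7 + 1536)*(-32/5) = 1529*(-32/5) = -48928/5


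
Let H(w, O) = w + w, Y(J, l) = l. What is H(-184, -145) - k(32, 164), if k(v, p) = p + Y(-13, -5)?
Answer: -527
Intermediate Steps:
H(w, O) = 2*w
k(v, p) = -5 + p (k(v, p) = p - 5 = -5 + p)
H(-184, -145) - k(32, 164) = 2*(-184) - (-5 + 164) = -368 - 1*159 = -368 - 159 = -527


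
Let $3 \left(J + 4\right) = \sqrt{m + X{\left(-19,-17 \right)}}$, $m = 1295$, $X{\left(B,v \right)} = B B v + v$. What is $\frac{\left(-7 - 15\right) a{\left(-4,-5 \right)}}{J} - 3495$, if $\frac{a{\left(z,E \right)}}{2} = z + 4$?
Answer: $-3495$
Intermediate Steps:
$X{\left(B,v \right)} = v + v B^{2}$ ($X{\left(B,v \right)} = B^{2} v + v = v B^{2} + v = v + v B^{2}$)
$a{\left(z,E \right)} = 8 + 2 z$ ($a{\left(z,E \right)} = 2 \left(z + 4\right) = 2 \left(4 + z\right) = 8 + 2 z$)
$J = -4 + \frac{i \sqrt{4859}}{3}$ ($J = -4 + \frac{\sqrt{1295 - 17 \left(1 + \left(-19\right)^{2}\right)}}{3} = -4 + \frac{\sqrt{1295 - 17 \left(1 + 361\right)}}{3} = -4 + \frac{\sqrt{1295 - 6154}}{3} = -4 + \frac{\sqrt{-4859}}{3} = -4 + \frac{i \sqrt{4859}}{3} \approx -4.0 + 23.236 i$)
$\frac{\left(-7 - 15\right) a{\left(-4,-5 \right)}}{J} - 3495 = \frac{\left(-7 - 15\right) \left(8 + 2 \left(-4\right)\right)}{-4 + \frac{i \sqrt{4859}}{3}} - 3495 = \frac{\left(-22\right) \left(8 - 8\right)}{-4 + \frac{i \sqrt{4859}}{3}} - 3495 = \frac{\left(-22\right) 0}{-4 + \frac{i \sqrt{4859}}{3}} - 3495 = \frac{0}{-4 + \frac{i \sqrt{4859}}{3}} - 3495 = 0 - 3495 = -3495$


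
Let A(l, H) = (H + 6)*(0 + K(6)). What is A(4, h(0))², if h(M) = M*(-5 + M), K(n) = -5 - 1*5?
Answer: 3600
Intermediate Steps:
K(n) = -10 (K(n) = -5 - 5 = -10)
A(l, H) = -60 - 10*H (A(l, H) = (H + 6)*(0 - 10) = (6 + H)*(-10) = -60 - 10*H)
A(4, h(0))² = (-60 - 0*(-5 + 0))² = (-60 - 0*(-5))² = (-60 - 10*0)² = (-60 + 0)² = (-60)² = 3600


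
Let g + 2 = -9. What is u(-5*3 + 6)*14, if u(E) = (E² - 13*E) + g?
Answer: 2618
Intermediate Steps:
g = -11 (g = -2 - 9 = -11)
u(E) = -11 + E² - 13*E (u(E) = (E² - 13*E) - 11 = -11 + E² - 13*E)
u(-5*3 + 6)*14 = (-11 + (-5*3 + 6)² - 13*(-5*3 + 6))*14 = (-11 + (-15 + 6)² - 13*(-15 + 6))*14 = (-11 + (-9)² - 13*(-9))*14 = (-11 + 81 + 117)*14 = 187*14 = 2618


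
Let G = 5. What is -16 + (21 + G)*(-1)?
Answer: -42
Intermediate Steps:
-16 + (21 + G)*(-1) = -16 + (21 + 5)*(-1) = -16 + 26*(-1) = -16 - 26 = -42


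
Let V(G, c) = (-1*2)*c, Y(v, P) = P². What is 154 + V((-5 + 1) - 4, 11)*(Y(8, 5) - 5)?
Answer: -286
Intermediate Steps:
V(G, c) = -2*c
154 + V((-5 + 1) - 4, 11)*(Y(8, 5) - 5) = 154 + (-2*11)*(5² - 5) = 154 - 22*(25 - 5) = 154 - 22*20 = 154 - 440 = -286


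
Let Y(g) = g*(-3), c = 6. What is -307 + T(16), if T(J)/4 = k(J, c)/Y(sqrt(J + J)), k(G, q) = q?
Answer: -307 - sqrt(2) ≈ -308.41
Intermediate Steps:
Y(g) = -3*g
T(J) = -4*sqrt(2)/sqrt(J) (T(J) = 4*(6/((-3*sqrt(J + J)))) = 4*(6/((-3*sqrt(2)*sqrt(J)))) = 4*(6*(-sqrt(2)/(6*sqrt(J)))) = 4*(-sqrt(2)/sqrt(J)) = -4*sqrt(2)/sqrt(J))
-307 + T(16) = -307 - 4*sqrt(2)/sqrt(16) = -307 - 4*sqrt(2)*1/4 = -307 - sqrt(2)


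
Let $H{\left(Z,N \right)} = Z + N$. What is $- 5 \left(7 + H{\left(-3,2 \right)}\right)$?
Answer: $-30$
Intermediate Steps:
$H{\left(Z,N \right)} = N + Z$
$- 5 \left(7 + H{\left(-3,2 \right)}\right) = - 5 \left(7 + \left(2 - 3\right)\right) = - 5 \left(7 - 1\right) = \left(-5\right) 6 = -30$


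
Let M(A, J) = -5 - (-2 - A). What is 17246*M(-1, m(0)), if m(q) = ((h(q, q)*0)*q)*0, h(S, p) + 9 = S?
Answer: -68984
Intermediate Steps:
h(S, p) = -9 + S
m(q) = 0 (m(q) = (((-9 + q)*0)*q)*0 = (0*q)*0 = 0*0 = 0)
M(A, J) = -3 + A (M(A, J) = -5 + (2 + A) = -3 + A)
17246*M(-1, m(0)) = 17246*(-3 - 1) = 17246*(-4) = -68984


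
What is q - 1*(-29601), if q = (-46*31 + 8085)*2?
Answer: 42919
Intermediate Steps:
q = 13318 (q = (-1426 + 8085)*2 = 6659*2 = 13318)
q - 1*(-29601) = 13318 - 1*(-29601) = 13318 + 29601 = 42919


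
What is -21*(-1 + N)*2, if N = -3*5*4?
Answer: 2562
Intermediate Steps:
N = -60 (N = -15*4 = -60)
-21*(-1 + N)*2 = -21*(-1 - 60)*2 = -(-1281)*2 = -21*(-122) = 2562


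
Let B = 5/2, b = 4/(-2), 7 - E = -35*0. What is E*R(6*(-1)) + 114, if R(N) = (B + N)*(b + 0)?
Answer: 163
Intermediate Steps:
E = 7 (E = 7 - (-35)*0 = 7 - 1*0 = 7 + 0 = 7)
b = -2 (b = 4*(-½) = -2)
B = 5/2 (B = 5*(½) = 5/2 ≈ 2.5000)
R(N) = -5 - 2*N (R(N) = (5/2 + N)*(-2 + 0) = (5/2 + N)*(-2) = -5 - 2*N)
E*R(6*(-1)) + 114 = 7*(-5 - 12*(-1)) + 114 = 7*(-5 - 2*(-6)) + 114 = 7*(-5 + 12) + 114 = 7*7 + 114 = 49 + 114 = 163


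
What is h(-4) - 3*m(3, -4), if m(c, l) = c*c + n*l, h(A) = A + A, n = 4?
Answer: 13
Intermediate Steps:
h(A) = 2*A
m(c, l) = c² + 4*l (m(c, l) = c*c + 4*l = c² + 4*l)
h(-4) - 3*m(3, -4) = 2*(-4) - 3*(3² + 4*(-4)) = -8 - 3*(9 - 16) = -8 - 3*(-7) = -8 + 21 = 13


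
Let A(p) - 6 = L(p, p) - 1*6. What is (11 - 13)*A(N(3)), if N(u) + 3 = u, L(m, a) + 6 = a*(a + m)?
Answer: 12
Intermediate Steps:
L(m, a) = -6 + a*(a + m)
N(u) = -3 + u
A(p) = -6 + 2*p² (A(p) = 6 + ((-6 + p² + p*p) - 1*6) = 6 + ((-6 + p² + p²) - 6) = 6 + ((-6 + 2*p²) - 6) = 6 + (-12 + 2*p²) = -6 + 2*p²)
(11 - 13)*A(N(3)) = (11 - 13)*(-6 + 2*(-3 + 3)²) = -2*(-6 + 2*0²) = -2*(-6 + 2*0) = -2*(-6 + 0) = -2*(-6) = 12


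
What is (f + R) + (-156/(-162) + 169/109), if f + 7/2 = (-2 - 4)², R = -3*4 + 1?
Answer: 141343/5886 ≈ 24.013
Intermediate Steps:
R = -11 (R = -12 + 1 = -11)
f = 65/2 (f = -7/2 + (-2 - 4)² = -7/2 + (-6)² = -7/2 + 36 = 65/2 ≈ 32.500)
(f + R) + (-156/(-162) + 169/109) = (65/2 - 11) + (-156/(-162) + 169/109) = 43/2 + (-156*(-1/162) + 169*(1/109)) = 43/2 + (26/27 + 169/109) = 43/2 + 7397/2943 = 141343/5886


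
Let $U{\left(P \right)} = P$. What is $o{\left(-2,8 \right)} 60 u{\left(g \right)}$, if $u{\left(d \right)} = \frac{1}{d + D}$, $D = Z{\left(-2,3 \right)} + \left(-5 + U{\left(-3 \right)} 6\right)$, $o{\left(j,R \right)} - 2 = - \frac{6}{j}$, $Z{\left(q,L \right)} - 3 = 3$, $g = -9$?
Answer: $- \frac{150}{13} \approx -11.538$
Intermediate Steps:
$Z{\left(q,L \right)} = 6$ ($Z{\left(q,L \right)} = 3 + 3 = 6$)
$o{\left(j,R \right)} = 2 - \frac{6}{j}$
$D = -17$ ($D = 6 - 23 = -17$)
$u{\left(d \right)} = \frac{1}{-17 + d}$ ($u{\left(d \right)} = \frac{1}{d - 17} = \frac{1}{-17 + d}$)
$o{\left(-2,8 \right)} 60 u{\left(g \right)} = \frac{\left(2 - \frac{6}{-2}\right) 60}{-17 - 9} = \frac{\left(2 - -3\right) 60}{-26} = \left(2 + 3\right) 60 \left(- \frac{1}{26}\right) = 5 \cdot 60 \left(- \frac{1}{26}\right) = 300 \left(- \frac{1}{26}\right) = - \frac{150}{13}$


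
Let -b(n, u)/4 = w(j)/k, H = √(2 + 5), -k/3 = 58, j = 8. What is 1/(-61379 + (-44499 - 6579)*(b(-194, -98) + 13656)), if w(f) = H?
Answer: -586666922027/409248605700128291841 + 987508*√7/409248605700128291841 ≈ -1.4335e-9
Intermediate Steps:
k = -174 (k = -3*58 = -174)
H = √7 ≈ 2.6458
w(f) = √7
b(n, u) = 2*√7/87 (b(n, u) = -4*√7/(-174) = -4*√7*(-1)/174 = -(-2)*√7/87 = 2*√7/87)
1/(-61379 + (-44499 - 6579)*(b(-194, -98) + 13656)) = 1/(-61379 + (-44499 - 6579)*(2*√7/87 + 13656)) = 1/(-61379 - 51078*(13656 + 2*√7/87)) = 1/(-61379 + (-697521168 - 34052*√7/29)) = 1/(-697582547 - 34052*√7/29)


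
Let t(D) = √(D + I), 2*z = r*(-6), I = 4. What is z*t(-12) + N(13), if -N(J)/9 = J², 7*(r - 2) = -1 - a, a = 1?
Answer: -1521 - 72*I*√2/7 ≈ -1521.0 - 14.546*I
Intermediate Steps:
r = 12/7 (r = 2 + (-1 - 1*1)/7 = 2 + (-1 - 1)/7 = 2 + (⅐)*(-2) = 2 - 2/7 = 12/7 ≈ 1.7143)
z = -36/7 (z = ((12/7)*(-6))/2 = (½)*(-72/7) = -36/7 ≈ -5.1429)
t(D) = √(4 + D) (t(D) = √(D + 4) = √(4 + D))
N(J) = -9*J²
z*t(-12) + N(13) = -36*√(4 - 12)/7 - 9*13² = -72*I*√2/7 - 9*169 = -72*I*√2/7 - 1521 = -1521 - 72*I*√2/7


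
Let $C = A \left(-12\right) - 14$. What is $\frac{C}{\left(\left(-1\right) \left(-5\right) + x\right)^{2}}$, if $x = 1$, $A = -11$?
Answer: $\frac{59}{18} \approx 3.2778$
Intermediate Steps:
$C = 118$ ($C = \left(-11\right) \left(-12\right) - 14 = 132 - 14 = 118$)
$\frac{C}{\left(\left(-1\right) \left(-5\right) + x\right)^{2}} = \frac{118}{\left(\left(-1\right) \left(-5\right) + 1\right)^{2}} = \frac{118}{\left(5 + 1\right)^{2}} = \frac{118}{6^{2}} = \frac{118}{36} = 118 \cdot \frac{1}{36} = \frac{59}{18}$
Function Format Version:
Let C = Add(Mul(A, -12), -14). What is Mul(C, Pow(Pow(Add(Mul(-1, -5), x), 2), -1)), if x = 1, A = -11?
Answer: Rational(59, 18) ≈ 3.2778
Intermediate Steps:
C = 118 (C = Add(Mul(-11, -12), -14) = Add(132, -14) = 118)
Mul(C, Pow(Pow(Add(Mul(-1, -5), x), 2), -1)) = Mul(118, Pow(Pow(Add(Mul(-1, -5), 1), 2), -1)) = Mul(118, Pow(Pow(Add(5, 1), 2), -1)) = Mul(118, Pow(Pow(6, 2), -1)) = Mul(118, Pow(36, -1)) = Mul(118, Rational(1, 36)) = Rational(59, 18)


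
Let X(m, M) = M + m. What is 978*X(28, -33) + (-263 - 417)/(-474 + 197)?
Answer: -1353850/277 ≈ -4887.5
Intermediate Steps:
978*X(28, -33) + (-263 - 417)/(-474 + 197) = 978*(-33 + 28) + (-263 - 417)/(-474 + 197) = 978*(-5) - 680/(-277) = -4890 - 680*(-1/277) = -4890 + 680/277 = -1353850/277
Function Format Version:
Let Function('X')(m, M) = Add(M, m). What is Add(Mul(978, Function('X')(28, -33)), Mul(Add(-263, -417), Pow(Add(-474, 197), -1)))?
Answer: Rational(-1353850, 277) ≈ -4887.5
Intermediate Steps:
Add(Mul(978, Function('X')(28, -33)), Mul(Add(-263, -417), Pow(Add(-474, 197), -1))) = Add(Mul(978, Add(-33, 28)), Mul(Add(-263, -417), Pow(Add(-474, 197), -1))) = Add(Mul(978, -5), Mul(-680, Pow(-277, -1))) = Add(-4890, Mul(-680, Rational(-1, 277))) = Add(-4890, Rational(680, 277)) = Rational(-1353850, 277)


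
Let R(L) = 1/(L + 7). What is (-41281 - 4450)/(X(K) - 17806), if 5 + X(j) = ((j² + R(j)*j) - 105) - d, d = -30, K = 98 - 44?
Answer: 59353/19428 ≈ 3.0550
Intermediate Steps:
R(L) = 1/(7 + L)
K = 54
X(j) = -80 + j² + j/(7 + j) (X(j) = -5 + (((j² + j/(7 + j)) - 105) - 1*(-30)) = -5 + (((j² + j/(7 + j)) - 105) + 30) = -5 + ((-105 + j² + j/(7 + j)) + 30) = -5 + (-75 + j² + j/(7 + j)) = -80 + j² + j/(7 + j))
(-41281 - 4450)/(X(K) - 17806) = (-41281 - 4450)/((54 + (-80 + 54²)*(7 + 54))/(7 + 54) - 17806) = -45731/((54 + (-80 + 2916)*61)/61 - 17806) = -45731/((54 + 2836*61)/61 - 17806) = -45731/((54 + 172996)/61 - 17806) = -45731/((1/61)*173050 - 17806) = -45731/(173050/61 - 17806) = -45731/(-913116/61) = -45731*(-61/913116) = 59353/19428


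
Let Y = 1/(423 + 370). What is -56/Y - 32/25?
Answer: -1110232/25 ≈ -44409.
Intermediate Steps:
Y = 1/793 ≈ 0.0012610
-56/Y - 32/25 = -56/1/793 - 32/25 = -56*793 - 32*1/25 = -44408 - 32/25 = -1110232/25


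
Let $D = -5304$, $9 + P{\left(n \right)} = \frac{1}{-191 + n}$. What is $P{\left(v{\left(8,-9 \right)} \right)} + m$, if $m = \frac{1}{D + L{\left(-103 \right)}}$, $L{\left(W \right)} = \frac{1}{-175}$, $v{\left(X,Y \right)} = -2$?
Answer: $- \frac{1613247113}{179142793} \approx -9.0054$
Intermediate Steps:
$P{\left(n \right)} = -9 + \frac{1}{-191 + n}$
$L{\left(W \right)} = - \frac{1}{175}$
$m = - \frac{175}{928201}$ ($m = \frac{1}{-5304 - \frac{1}{175}} = \frac{1}{- \frac{928201}{175}} = - \frac{175}{928201} \approx -0.00018854$)
$P{\left(v{\left(8,-9 \right)} \right)} + m = \frac{1720 - -18}{-191 - 2} - \frac{175}{928201} = \frac{1720 + 18}{-193} - \frac{175}{928201} = \left(- \frac{1}{193}\right) 1738 - \frac{175}{928201} = - \frac{1738}{193} - \frac{175}{928201} = - \frac{1613247113}{179142793}$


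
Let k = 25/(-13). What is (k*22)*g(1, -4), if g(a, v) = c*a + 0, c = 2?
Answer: -1100/13 ≈ -84.615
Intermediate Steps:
g(a, v) = 2*a (g(a, v) = 2*a + 0 = 2*a)
k = -25/13 (k = 25*(-1/13) = -25/13 ≈ -1.9231)
(k*22)*g(1, -4) = (-25/13*22)*(2*1) = -550/13*2 = -1100/13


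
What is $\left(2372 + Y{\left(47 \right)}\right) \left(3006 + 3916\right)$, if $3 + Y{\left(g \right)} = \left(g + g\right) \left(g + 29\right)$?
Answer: $65848986$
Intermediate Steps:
$Y{\left(g \right)} = -3 + 2 g \left(29 + g\right)$ ($Y{\left(g \right)} = -3 + \left(g + g\right) \left(g + 29\right) = -3 + 2 g \left(29 + g\right)$)
$\left(2372 + Y{\left(47 \right)}\right) \left(3006 + 3916\right) = \left(2372 + \left(-3 + 2 \cdot 47^{2} + 58 \cdot 47\right)\right) \left(3006 + 3916\right) = \left(2372 + \left(-3 + 2 \cdot 2209 + 2726\right)\right) 6922 = \left(2372 + \left(-3 + 4418 + 2726\right)\right) 6922 = \left(2372 + 7141\right) 6922 = 9513 \cdot 6922 = 65848986$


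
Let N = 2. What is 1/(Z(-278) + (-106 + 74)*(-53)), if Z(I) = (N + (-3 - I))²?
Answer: 1/78425 ≈ 1.2751e-5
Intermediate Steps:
Z(I) = (-1 - I)² (Z(I) = (2 + (-3 - I))² = (-1 - I)²)
1/(Z(-278) + (-106 + 74)*(-53)) = 1/((1 - 278)² + (-106 + 74)*(-53)) = 1/((-277)² - 32*(-53)) = 1/(76729 + 1696) = 1/78425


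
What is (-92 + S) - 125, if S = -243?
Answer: -460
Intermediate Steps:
(-92 + S) - 125 = (-92 - 243) - 125 = -335 - 125 = -460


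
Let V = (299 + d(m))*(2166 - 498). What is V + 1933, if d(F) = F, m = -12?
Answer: 480649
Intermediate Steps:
V = 478716 (V = (299 - 12)*(2166 - 498) = 287*1668 = 478716)
V + 1933 = 478716 + 1933 = 480649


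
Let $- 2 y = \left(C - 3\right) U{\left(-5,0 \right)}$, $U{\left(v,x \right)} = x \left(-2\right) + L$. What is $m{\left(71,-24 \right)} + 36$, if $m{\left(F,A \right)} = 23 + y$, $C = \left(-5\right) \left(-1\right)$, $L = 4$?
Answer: $55$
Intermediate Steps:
$U{\left(v,x \right)} = 4 - 2 x$ ($U{\left(v,x \right)} = x \left(-2\right) + 4 = - 2 x + 4 = 4 - 2 x$)
$C = 5$
$y = -4$ ($y = - \frac{\left(5 - 3\right) \left(4 - 0\right)}{2} = - \frac{2 \left(4 + 0\right)}{2} = - \frac{2 \cdot 4}{2} = \left(- \frac{1}{2}\right) 8 = -4$)
$m{\left(F,A \right)} = 19$ ($m{\left(F,A \right)} = 23 - 4 = 19$)
$m{\left(71,-24 \right)} + 36 = 19 + 36 = 55$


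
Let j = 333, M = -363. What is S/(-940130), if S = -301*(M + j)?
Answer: -903/94013 ≈ -0.0096051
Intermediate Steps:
S = 9030 (S = -301*(-363 + 333) = -301*(-30) = 9030)
S/(-940130) = 9030/(-940130) = 9030*(-1/940130) = -903/94013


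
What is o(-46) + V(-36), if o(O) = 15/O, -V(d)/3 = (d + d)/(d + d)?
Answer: -153/46 ≈ -3.3261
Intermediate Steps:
V(d) = -3 (V(d) = -3*(d + d)/(d + d) = -3*2*d/(2*d) = -3*2*d*1/(2*d) = -3*1 = -3)
o(-46) + V(-36) = 15/(-46) - 3 = 15*(-1/46) - 3 = -15/46 - 3 = -153/46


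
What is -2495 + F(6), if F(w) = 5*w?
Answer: -2465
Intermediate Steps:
-2495 + F(6) = -2495 + 5*6 = -2495 + 30 = -2465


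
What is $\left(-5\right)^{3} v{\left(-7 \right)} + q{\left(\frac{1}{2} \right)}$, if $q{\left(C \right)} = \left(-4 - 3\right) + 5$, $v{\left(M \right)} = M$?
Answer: $873$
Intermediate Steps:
$q{\left(C \right)} = -2$ ($q{\left(C \right)} = -7 + 5 = -2$)
$\left(-5\right)^{3} v{\left(-7 \right)} + q{\left(\frac{1}{2} \right)} = \left(-5\right)^{3} \left(-7\right) - 2 = \left(-125\right) \left(-7\right) - 2 = 875 - 2 = 873$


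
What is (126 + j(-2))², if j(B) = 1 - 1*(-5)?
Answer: 17424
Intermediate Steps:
j(B) = 6 (j(B) = 1 + 5 = 6)
(126 + j(-2))² = (126 + 6)² = 132² = 17424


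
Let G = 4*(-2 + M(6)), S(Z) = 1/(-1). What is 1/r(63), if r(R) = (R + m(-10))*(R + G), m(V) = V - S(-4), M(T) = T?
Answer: 1/4266 ≈ 0.00023441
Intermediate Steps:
S(Z) = -1
m(V) = 1 + V (m(V) = V - 1*(-1) = V + 1 = 1 + V)
G = 16 (G = 4*(-2 + 6) = 4*4 = 16)
r(R) = (-9 + R)*(16 + R) (r(R) = (R + (1 - 10))*(R + 16) = (R - 9)*(16 + R) = (-9 + R)*(16 + R))
1/r(63) = 1/(-144 + 63² + 7*63) = 1/(-144 + 3969 + 441) = 1/4266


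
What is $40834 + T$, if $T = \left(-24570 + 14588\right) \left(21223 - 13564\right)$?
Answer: $-76411304$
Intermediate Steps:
$T = -76452138$ ($T = \left(-9982\right) 7659 = -76452138$)
$40834 + T = 40834 - 76452138 = -76411304$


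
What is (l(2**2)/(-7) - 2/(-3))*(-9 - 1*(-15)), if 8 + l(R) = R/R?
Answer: 10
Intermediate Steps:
l(R) = -7 (l(R) = -8 + R/R = -8 + 1 = -7)
(l(2**2)/(-7) - 2/(-3))*(-9 - 1*(-15)) = (-7/(-7) - 2/(-3))*(-9 - 1*(-15)) = (-7*(-1/7) - 2*(-1/3))*(-9 + 15) = (1 + 2/3)*6 = (5/3)*6 = 10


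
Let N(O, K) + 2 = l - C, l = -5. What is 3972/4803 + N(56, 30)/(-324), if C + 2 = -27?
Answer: 196877/259362 ≈ 0.75908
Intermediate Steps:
C = -29 (C = -2 - 27 = -29)
N(O, K) = 22 (N(O, K) = -2 + (-5 - 1*(-29)) = -2 + (-5 + 29) = -2 + 24 = 22)
3972/4803 + N(56, 30)/(-324) = 3972/4803 + 22/(-324) = 3972*(1/4803) + 22*(-1/324) = 1324/1601 - 11/162 = 196877/259362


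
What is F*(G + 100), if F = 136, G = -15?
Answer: 11560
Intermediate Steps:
F*(G + 100) = 136*(-15 + 100) = 136*85 = 11560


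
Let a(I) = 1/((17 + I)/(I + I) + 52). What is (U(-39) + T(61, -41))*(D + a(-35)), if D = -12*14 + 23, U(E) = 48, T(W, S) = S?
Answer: -1856190/1829 ≈ -1014.9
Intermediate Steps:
a(I) = 1/(52 + (17 + I)/(2*I)) (a(I) = 1/((17 + I)/((2*I)) + 52) = 1/((17 + I)*(1/(2*I)) + 52) = 1/((17 + I)/(2*I) + 52) = 1/(52 + (17 + I)/(2*I)))
D = -145 (D = -168 + 23 = -145)
(U(-39) + T(61, -41))*(D + a(-35)) = (48 - 41)*(-145 + 2*(-35)/(17 + 105*(-35))) = 7*(-145 + 2*(-35)/(17 - 3675)) = 7*(-145 + 2*(-35)/(-3658)) = 7*(-145 + 2*(-35)*(-1/3658)) = 7*(-145 + 35/1829) = 7*(-265170/1829) = -1856190/1829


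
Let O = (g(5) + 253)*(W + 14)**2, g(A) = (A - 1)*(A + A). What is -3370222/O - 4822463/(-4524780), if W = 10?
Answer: -601484819399/31818252960 ≈ -18.904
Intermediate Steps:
g(A) = 2*A*(-1 + A) (g(A) = (-1 + A)*(2*A) = 2*A*(-1 + A))
O = 168768 (O = (2*5*(-1 + 5) + 253)*(10 + 14)**2 = (2*5*4 + 253)*24**2 = (40 + 253)*576 = 293*576 = 168768)
-3370222/O - 4822463/(-4524780) = -3370222/168768 - 4822463/(-4524780) = -3370222*1/168768 - 4822463*(-1/4524780) = -1685111/84384 + 4822463/4524780 = -601484819399/31818252960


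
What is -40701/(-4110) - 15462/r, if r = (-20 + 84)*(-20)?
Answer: 385487/17536 ≈ 21.983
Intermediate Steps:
r = -1280 (r = 64*(-20) = -1280)
-40701/(-4110) - 15462/r = -40701/(-4110) - 15462/(-1280) = -40701*(-1/4110) - 15462*(-1/1280) = 13567/1370 + 7731/640 = 385487/17536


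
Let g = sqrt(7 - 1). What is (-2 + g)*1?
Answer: -2 + sqrt(6) ≈ 0.44949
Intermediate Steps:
g = sqrt(6) ≈ 2.4495
(-2 + g)*1 = (-2 + sqrt(6))*1 = -2 + sqrt(6)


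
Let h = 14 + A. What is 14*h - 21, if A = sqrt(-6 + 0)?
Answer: 175 + 14*I*sqrt(6) ≈ 175.0 + 34.293*I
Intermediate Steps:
A = I*sqrt(6) (A = sqrt(-6) = I*sqrt(6) ≈ 2.4495*I)
h = 14 + I*sqrt(6) ≈ 14.0 + 2.4495*I
14*h - 21 = 14*(14 + I*sqrt(6)) - 21 = (196 + 14*I*sqrt(6)) - 21 = 175 + 14*I*sqrt(6)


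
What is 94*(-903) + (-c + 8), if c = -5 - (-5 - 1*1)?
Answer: -84875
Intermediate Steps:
c = 1 (c = -5 - (-5 - 1) = -5 - 1*(-6) = -5 + 6 = 1)
94*(-903) + (-c + 8) = 94*(-903) + (-1*1 + 8) = -84882 + (-1 + 8) = -84882 + 7 = -84875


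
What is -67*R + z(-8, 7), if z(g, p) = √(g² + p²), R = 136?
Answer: -9112 + √113 ≈ -9101.4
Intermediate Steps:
-67*R + z(-8, 7) = -67*136 + √((-8)² + 7²) = -9112 + √(64 + 49) = -9112 + √113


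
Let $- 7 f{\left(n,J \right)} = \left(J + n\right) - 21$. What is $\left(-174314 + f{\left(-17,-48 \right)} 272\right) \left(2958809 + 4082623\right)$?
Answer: $- \frac{8427228066192}{7} \approx -1.2039 \cdot 10^{12}$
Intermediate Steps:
$f{\left(n,J \right)} = 3 - \frac{J}{7} - \frac{n}{7}$ ($f{\left(n,J \right)} = - \frac{\left(J + n\right) - 21}{7} = - \frac{-21 + J + n}{7} = 3 - \frac{J}{7} - \frac{n}{7}$)
$\left(-174314 + f{\left(-17,-48 \right)} 272\right) \left(2958809 + 4082623\right) = \left(-174314 + \left(3 - - \frac{48}{7} - - \frac{17}{7}\right) 272\right) \left(2958809 + 4082623\right) = \left(-174314 + \left(3 + \frac{48}{7} + \frac{17}{7}\right) 272\right) 7041432 = \left(-174314 + \frac{86}{7} \cdot 272\right) 7041432 = \left(-174314 + \frac{23392}{7}\right) 7041432 = \left(- \frac{1196806}{7}\right) 7041432 = - \frac{8427228066192}{7}$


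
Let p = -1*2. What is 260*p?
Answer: -520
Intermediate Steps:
p = -2
260*p = 260*(-2) = -520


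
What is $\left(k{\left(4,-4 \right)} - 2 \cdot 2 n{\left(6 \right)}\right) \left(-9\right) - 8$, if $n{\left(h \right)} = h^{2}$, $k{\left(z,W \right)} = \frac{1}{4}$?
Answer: $\frac{5143}{4} \approx 1285.8$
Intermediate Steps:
$k{\left(z,W \right)} = \frac{1}{4}$
$\left(k{\left(4,-4 \right)} - 2 \cdot 2 n{\left(6 \right)}\right) \left(-9\right) - 8 = \left(\frac{1}{4} - 2 \cdot 2 \cdot 6^{2}\right) \left(-9\right) - 8 = \left(\frac{1}{4} - 2 \cdot 2 \cdot 36\right) \left(-9\right) - 8 = \left(\frac{1}{4} - 144\right) \left(-9\right) - 8 = \left(- \frac{575}{4}\right) \left(-9\right) - 8 = \frac{5175}{4} - 8 = \frac{5143}{4}$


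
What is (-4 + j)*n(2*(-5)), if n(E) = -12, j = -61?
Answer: 780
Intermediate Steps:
(-4 + j)*n(2*(-5)) = (-4 - 61)*(-12) = -65*(-12) = 780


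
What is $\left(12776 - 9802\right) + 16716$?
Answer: $19690$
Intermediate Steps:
$\left(12776 - 9802\right) + 16716 = 2974 + 16716 = 19690$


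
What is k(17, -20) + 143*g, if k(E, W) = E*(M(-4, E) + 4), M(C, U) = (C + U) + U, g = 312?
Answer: 45194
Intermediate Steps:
M(C, U) = C + 2*U
k(E, W) = 2*E**2 (k(E, W) = E*((-4 + 2*E) + 4) = E*(2*E) = 2*E**2)
k(17, -20) + 143*g = 2*17**2 + 143*312 = 2*289 + 44616 = 578 + 44616 = 45194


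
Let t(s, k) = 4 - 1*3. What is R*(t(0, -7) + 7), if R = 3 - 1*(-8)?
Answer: 88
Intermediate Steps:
t(s, k) = 1 (t(s, k) = 4 - 3 = 1)
R = 11 (R = 3 + 8 = 11)
R*(t(0, -7) + 7) = 11*(1 + 7) = 11*8 = 88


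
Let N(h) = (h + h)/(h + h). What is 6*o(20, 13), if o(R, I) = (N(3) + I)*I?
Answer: 1092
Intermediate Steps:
N(h) = 1 (N(h) = (2*h)/((2*h)) = (2*h)*(1/(2*h)) = 1)
o(R, I) = I*(1 + I) (o(R, I) = (1 + I)*I = I*(1 + I))
6*o(20, 13) = 6*(13*(1 + 13)) = 6*(13*14) = 6*182 = 1092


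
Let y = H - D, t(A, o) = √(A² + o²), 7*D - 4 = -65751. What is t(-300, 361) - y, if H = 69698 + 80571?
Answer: -1117630/7 + √220321 ≈ -1.5919e+5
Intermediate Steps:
D = -65747/7 (D = 4/7 + (⅐)*(-65751) = 4/7 - 9393 = -65747/7 ≈ -9392.4)
H = 150269
y = 1117630/7 (y = 150269 - 1*(-65747/7) = 150269 + 65747/7 = 1117630/7 ≈ 1.5966e+5)
t(-300, 361) - y = √((-300)² + 361²) - 1*1117630/7 = √(90000 + 130321) - 1117630/7 = √220321 - 1117630/7 = -1117630/7 + √220321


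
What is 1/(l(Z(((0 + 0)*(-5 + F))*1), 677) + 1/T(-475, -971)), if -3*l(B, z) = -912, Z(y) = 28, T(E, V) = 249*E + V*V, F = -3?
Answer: 824566/250668065 ≈ 0.0032895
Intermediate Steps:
T(E, V) = V² + 249*E (T(E, V) = 249*E + V² = V² + 249*E)
l(B, z) = 304 (l(B, z) = -⅓*(-912) = 304)
1/(l(Z(((0 + 0)*(-5 + F))*1), 677) + 1/T(-475, -971)) = 1/(304 + 1/((-971)² + 249*(-475))) = 1/(304 + 1/(942841 - 118275)) = 1/(304 + 1/824566) = 1/(250668065/824566) = 824566/250668065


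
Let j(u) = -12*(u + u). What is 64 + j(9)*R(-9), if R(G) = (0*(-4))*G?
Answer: 64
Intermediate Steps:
R(G) = 0 (R(G) = 0*G = 0)
j(u) = -24*u
64 + j(9)*R(-9) = 64 - 24*9*0 = 64 - 216*0 = 64 + 0 = 64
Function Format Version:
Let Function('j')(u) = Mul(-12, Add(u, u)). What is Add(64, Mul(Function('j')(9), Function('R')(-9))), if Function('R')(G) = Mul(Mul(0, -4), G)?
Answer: 64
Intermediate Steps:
Function('R')(G) = 0 (Function('R')(G) = Mul(0, G) = 0)
Function('j')(u) = Mul(-24, u) (Function('j')(u) = Mul(-12, Mul(2, u)) = Mul(-24, u))
Add(64, Mul(Function('j')(9), Function('R')(-9))) = Add(64, Mul(Mul(-24, 9), 0)) = Add(64, Mul(-216, 0)) = Add(64, 0) = 64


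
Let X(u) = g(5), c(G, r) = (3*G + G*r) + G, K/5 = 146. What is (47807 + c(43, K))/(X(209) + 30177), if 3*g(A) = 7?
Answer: 238107/90538 ≈ 2.6299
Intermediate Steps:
K = 730 (K = 5*146 = 730)
c(G, r) = 4*G + G*r
g(A) = 7/3 (g(A) = (1/3)*7 = 7/3)
X(u) = 7/3
(47807 + c(43, K))/(X(209) + 30177) = (47807 + 43*(4 + 730))/(7/3 + 30177) = (47807 + 43*734)/(90538/3) = (47807 + 31562)*(3/90538) = 79369*(3/90538) = 238107/90538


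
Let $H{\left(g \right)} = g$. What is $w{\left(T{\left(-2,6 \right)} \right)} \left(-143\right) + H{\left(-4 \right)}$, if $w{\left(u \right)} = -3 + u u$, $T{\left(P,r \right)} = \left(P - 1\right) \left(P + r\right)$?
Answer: $-20167$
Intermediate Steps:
$T{\left(P,r \right)} = \left(-1 + P\right) \left(P + r\right)$
$w{\left(u \right)} = -3 + u^{2}$
$w{\left(T{\left(-2,6 \right)} \right)} \left(-143\right) + H{\left(-4 \right)} = \left(-3 + \left(\left(-2\right)^{2} - -2 - 6 - 12\right)^{2}\right) \left(-143\right) - 4 = \left(-3 + \left(4 + 2 - 6 - 12\right)^{2}\right) \left(-143\right) - 4 = \left(-3 + \left(-12\right)^{2}\right) \left(-143\right) - 4 = \left(-3 + 144\right) \left(-143\right) - 4 = 141 \left(-143\right) - 4 = -20163 - 4 = -20167$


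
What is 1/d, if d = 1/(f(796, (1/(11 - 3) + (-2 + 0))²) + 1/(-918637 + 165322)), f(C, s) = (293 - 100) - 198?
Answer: -3766576/753315 ≈ -5.0000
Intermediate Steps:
f(C, s) = -5 (f(C, s) = 193 - 198 = -5)
d = -753315/3766576 (d = 1/(-5 + 1/(-918637 + 165322)) = 1/(-5 + 1/(-753315)) = 1/(-5 - 1/753315) = 1/(-3766576/753315) = -753315/3766576 ≈ -0.20000)
1/d = 1/(-753315/3766576) = -3766576/753315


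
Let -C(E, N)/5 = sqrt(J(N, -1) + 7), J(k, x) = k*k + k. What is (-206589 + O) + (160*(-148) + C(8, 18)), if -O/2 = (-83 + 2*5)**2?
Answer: -240927 - 5*sqrt(349) ≈ -2.4102e+5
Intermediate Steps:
O = -10658 (O = -2*(-83 + 2*5)**2 = -2*(-83 + 10)**2 = -2*(-73)**2 = -2*5329 = -10658)
J(k, x) = k + k**2 (J(k, x) = k**2 + k = k + k**2)
C(E, N) = -5*sqrt(7 + N*(1 + N)) (C(E, N) = -5*sqrt(N*(1 + N) + 7) = -5*sqrt(7 + N*(1 + N)))
(-206589 + O) + (160*(-148) + C(8, 18)) = (-206589 - 10658) + (160*(-148) - 5*sqrt(7 + 18*(1 + 18))) = -217247 + (-23680 - 5*sqrt(7 + 18*19)) = -217247 + (-23680 - 5*sqrt(7 + 342)) = -217247 + (-23680 - 5*sqrt(349)) = -240927 - 5*sqrt(349)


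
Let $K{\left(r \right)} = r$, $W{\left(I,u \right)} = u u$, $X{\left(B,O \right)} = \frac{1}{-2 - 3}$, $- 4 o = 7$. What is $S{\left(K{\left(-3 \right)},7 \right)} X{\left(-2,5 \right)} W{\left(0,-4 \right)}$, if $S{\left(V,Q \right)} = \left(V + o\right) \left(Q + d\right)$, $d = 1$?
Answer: $\frac{608}{5} \approx 121.6$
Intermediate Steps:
$o = - \frac{7}{4}$ ($o = \left(- \frac{1}{4}\right) 7 = - \frac{7}{4} \approx -1.75$)
$X{\left(B,O \right)} = - \frac{1}{5}$ ($X{\left(B,O \right)} = \frac{1}{-5} = - \frac{1}{5}$)
$W{\left(I,u \right)} = u^{2}$
$S{\left(V,Q \right)} = \left(1 + Q\right) \left(- \frac{7}{4} + V\right)$ ($S{\left(V,Q \right)} = \left(V - \frac{7}{4}\right) \left(Q + 1\right) = \left(- \frac{7}{4} + V\right) \left(1 + Q\right) = \left(1 + Q\right) \left(- \frac{7}{4} + V\right)$)
$S{\left(K{\left(-3 \right)},7 \right)} X{\left(-2,5 \right)} W{\left(0,-4 \right)} = \left(- \frac{7}{4} - 3 - \frac{49}{4} + 7 \left(-3\right)\right) \left(- \frac{1}{5}\right) \left(-4\right)^{2} = \left(- \frac{7}{4} - 3 - \frac{49}{4} - 21\right) \left(- \frac{1}{5}\right) 16 = \left(-38\right) \left(- \frac{1}{5}\right) 16 = \frac{38}{5} \cdot 16 = \frac{608}{5}$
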